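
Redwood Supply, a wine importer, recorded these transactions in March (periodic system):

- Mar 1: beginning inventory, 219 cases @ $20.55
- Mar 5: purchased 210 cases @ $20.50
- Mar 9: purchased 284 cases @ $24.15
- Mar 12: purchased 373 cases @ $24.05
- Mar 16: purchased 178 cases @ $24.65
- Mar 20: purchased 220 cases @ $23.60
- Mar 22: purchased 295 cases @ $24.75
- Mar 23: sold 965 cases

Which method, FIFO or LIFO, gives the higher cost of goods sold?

FIFO COGS: 219 @ $20.55 + 210 @ $20.50 + 284 @ $24.15 + 252 @ $24.05 = $21,724.65
LIFO COGS: 295 @ $24.75 + 220 @ $23.60 + 178 @ $24.65 + 272 @ $24.05 = $23,422.55

LIFO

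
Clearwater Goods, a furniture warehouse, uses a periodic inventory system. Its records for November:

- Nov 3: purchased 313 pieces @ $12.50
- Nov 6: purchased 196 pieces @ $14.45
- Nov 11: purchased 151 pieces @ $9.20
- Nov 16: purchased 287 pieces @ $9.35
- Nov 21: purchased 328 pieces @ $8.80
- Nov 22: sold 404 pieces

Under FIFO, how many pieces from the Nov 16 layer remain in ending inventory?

287

Nov 22, 404 sold [FIFO — oldest first]: 313 @ $12.50 + 91 @ $14.45 = $5,227.45
Ending inventory: 105 @ $14.45 + 151 @ $9.20 + 287 @ $9.35 + 328 @ $8.80 = $8,476.30
Check: goods available $13,703.75 = COGS $5,227.45 + ending $8,476.30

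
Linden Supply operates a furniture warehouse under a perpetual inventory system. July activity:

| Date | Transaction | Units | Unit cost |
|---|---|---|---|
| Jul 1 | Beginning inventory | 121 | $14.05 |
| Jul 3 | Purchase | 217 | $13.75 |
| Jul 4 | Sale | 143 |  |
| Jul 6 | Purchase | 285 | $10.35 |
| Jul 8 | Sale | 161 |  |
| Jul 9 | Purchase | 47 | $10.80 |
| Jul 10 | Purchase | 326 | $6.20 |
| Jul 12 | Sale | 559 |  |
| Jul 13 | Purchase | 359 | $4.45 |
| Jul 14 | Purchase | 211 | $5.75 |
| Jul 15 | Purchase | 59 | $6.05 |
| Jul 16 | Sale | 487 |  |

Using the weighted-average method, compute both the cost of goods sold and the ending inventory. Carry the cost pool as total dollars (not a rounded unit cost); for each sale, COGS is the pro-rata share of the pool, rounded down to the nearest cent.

After Jul 1: 121 on hand, pool $1,700.05 (≈ $14.0500 each)
After Jul 3: 338 on hand, pool $4,683.80 (≈ $13.8574 each)
Jul 4, sell 143: 143/338 × $4,683.80 → $1,981.60
After Jul 6: 480 on hand, pool $5,651.95 (≈ $11.7749 each)
Jul 8, sell 161: 161/480 × $5,651.95 → $1,895.75
After Jul 9: 366 on hand, pool $4,263.80 (≈ $11.6497 each)
After Jul 10: 692 on hand, pool $6,285.00 (≈ $9.0824 each)
Jul 12, sell 559: 559/692 × $6,285.00 → $5,077.04
After Jul 13: 492 on hand, pool $2,805.51 (≈ $5.7023 each)
After Jul 14: 703 on hand, pool $4,018.76 (≈ $5.7166 each)
After Jul 15: 762 on hand, pool $4,375.71 (≈ $5.7424 each)
Jul 16, sell 487: 487/762 × $4,375.71 → $2,796.54
Total COGS = $1,981.60 + $1,895.75 + $5,077.04 + $2,796.54 = $11,750.93
Ending inventory (cost pool remaining) = $1,579.17
Check: goods available $13,330.10 = COGS $11,750.93 + ending $1,579.17

COGS = $11,750.93; ending inventory = $1,579.17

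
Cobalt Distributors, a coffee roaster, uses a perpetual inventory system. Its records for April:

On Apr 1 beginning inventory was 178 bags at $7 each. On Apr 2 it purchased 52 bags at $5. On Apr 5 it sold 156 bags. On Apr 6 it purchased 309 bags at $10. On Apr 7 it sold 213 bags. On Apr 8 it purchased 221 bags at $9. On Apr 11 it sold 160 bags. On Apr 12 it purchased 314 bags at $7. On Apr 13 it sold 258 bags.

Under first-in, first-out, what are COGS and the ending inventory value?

COGS = $6,774; ending inventory = $2,009

Apr 5, 156 sold [FIFO — oldest first]: 156 @ $7 = $1,092
Apr 7, 213 sold [FIFO — oldest first]: 22 @ $7 + 52 @ $5 + 139 @ $10 = $1,804
Apr 11, 160 sold [FIFO — oldest first]: 160 @ $10 = $1,600
Apr 13, 258 sold [FIFO — oldest first]: 10 @ $10 + 221 @ $9 + 27 @ $7 = $2,278
Total COGS = $1,092 + $1,804 + $1,600 + $2,278 = $6,774
Ending inventory: 287 @ $7 = $2,009
Check: goods available $8,783 = COGS $6,774 + ending $2,009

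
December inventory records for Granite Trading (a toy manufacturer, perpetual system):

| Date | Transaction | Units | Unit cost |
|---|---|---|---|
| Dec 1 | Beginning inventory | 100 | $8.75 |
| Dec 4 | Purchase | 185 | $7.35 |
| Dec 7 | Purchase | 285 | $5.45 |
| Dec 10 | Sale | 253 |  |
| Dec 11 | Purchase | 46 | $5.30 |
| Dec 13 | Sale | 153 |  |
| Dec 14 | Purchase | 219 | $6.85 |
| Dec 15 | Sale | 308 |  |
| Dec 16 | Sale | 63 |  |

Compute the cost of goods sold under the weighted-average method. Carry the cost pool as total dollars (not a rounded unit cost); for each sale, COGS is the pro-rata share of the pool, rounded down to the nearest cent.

After Dec 1: 100 on hand, pool $875.00 (≈ $8.7500 each)
After Dec 4: 285 on hand, pool $2,234.75 (≈ $7.8412 each)
After Dec 7: 570 on hand, pool $3,788.00 (≈ $6.6456 each)
Dec 10, sell 253: 253/570 × $3,788.00 → $1,681.34
After Dec 11: 363 on hand, pool $2,350.46 (≈ $6.4751 each)
Dec 13, sell 153: 153/363 × $2,350.46 → $990.68
After Dec 14: 429 on hand, pool $2,859.93 (≈ $6.6665 each)
Dec 15, sell 308: 308/429 × $2,859.93 → $2,053.28
Dec 16, sell 63: 63/121 × $806.65 → $419.99
Total COGS = $1,681.34 + $990.68 + $2,053.28 + $419.99 = $5,145.29
Ending inventory (cost pool remaining) = $386.66

COGS = $5,145.29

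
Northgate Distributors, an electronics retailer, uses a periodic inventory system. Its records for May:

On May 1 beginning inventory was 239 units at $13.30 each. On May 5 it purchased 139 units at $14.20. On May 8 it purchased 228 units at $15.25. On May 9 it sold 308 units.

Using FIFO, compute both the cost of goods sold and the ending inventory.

COGS = $4,158.50; ending inventory = $4,471.00

May 9, 308 sold [FIFO — oldest first]: 239 @ $13.30 + 69 @ $14.20 = $4,158.50
Ending inventory: 70 @ $14.20 + 228 @ $15.25 = $4,471.00
Check: goods available $8,629.50 = COGS $4,158.50 + ending $4,471.00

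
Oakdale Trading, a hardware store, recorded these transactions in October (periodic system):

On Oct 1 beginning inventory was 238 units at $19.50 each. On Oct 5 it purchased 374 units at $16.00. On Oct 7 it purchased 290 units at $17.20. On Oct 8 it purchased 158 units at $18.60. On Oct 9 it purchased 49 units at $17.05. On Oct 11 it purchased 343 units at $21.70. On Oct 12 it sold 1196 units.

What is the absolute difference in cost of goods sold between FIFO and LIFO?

$626.20

FIFO COGS: 238 @ $19.50 + 374 @ $16.00 + 290 @ $17.20 + 158 @ $18.60 + 49 @ $17.05 + 87 @ $21.70 = $21,275.15
LIFO COGS: 343 @ $21.70 + 49 @ $17.05 + 158 @ $18.60 + 290 @ $17.20 + 356 @ $16.00 = $21,901.35
Difference = |$21,275.15 − $21,901.35| = $626.20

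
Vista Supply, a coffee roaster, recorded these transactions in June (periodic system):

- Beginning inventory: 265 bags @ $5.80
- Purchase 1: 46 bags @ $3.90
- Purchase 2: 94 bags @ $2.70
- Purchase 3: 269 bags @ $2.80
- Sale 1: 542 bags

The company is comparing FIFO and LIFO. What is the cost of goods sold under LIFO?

COGS = $1,957.80

FIFO COGS: 265 @ $5.80 + 46 @ $3.90 + 94 @ $2.70 + 137 @ $2.80 = $2,353.80
LIFO COGS: 269 @ $2.80 + 94 @ $2.70 + 46 @ $3.90 + 133 @ $5.80 = $1,957.80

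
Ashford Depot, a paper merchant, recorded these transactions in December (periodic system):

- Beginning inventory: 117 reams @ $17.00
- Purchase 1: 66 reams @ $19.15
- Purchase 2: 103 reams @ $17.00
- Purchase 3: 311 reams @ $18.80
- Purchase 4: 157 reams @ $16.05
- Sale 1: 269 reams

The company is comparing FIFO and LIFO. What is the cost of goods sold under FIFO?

COGS = $4,714.90

FIFO COGS: 117 @ $17.00 + 66 @ $19.15 + 86 @ $17.00 = $4,714.90
LIFO COGS: 157 @ $16.05 + 112 @ $18.80 = $4,625.45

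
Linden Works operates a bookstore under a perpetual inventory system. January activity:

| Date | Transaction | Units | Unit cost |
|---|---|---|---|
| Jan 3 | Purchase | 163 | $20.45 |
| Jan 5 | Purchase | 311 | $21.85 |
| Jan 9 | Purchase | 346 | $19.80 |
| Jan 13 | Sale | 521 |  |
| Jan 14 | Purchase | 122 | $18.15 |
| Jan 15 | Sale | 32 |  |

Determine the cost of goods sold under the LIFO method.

Jan 13, 521 sold [LIFO — newest first]: 346 @ $19.80 + 175 @ $21.85 = $10,674.55
Jan 15, 32 sold [LIFO — newest first]: 32 @ $18.15 = $580.80
Total COGS = $10,674.55 + $580.80 = $11,255.35
Ending inventory: 163 @ $20.45 + 136 @ $21.85 + 90 @ $18.15 = $7,938.45
Check: goods available $19,193.80 = COGS $11,255.35 + ending $7,938.45

COGS = $11,255.35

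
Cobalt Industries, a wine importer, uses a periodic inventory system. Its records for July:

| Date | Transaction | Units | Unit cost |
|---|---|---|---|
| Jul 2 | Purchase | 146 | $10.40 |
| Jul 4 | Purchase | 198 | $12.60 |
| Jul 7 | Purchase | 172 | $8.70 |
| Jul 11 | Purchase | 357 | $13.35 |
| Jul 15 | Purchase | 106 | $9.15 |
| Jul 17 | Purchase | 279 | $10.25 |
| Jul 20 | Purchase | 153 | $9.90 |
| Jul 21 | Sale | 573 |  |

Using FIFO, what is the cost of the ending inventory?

Ending inventory = $9,349.35

Jul 21, 573 sold [FIFO — oldest first]: 146 @ $10.40 + 198 @ $12.60 + 172 @ $8.70 + 57 @ $13.35 = $6,270.55
Ending inventory: 300 @ $13.35 + 106 @ $9.15 + 279 @ $10.25 + 153 @ $9.90 = $9,349.35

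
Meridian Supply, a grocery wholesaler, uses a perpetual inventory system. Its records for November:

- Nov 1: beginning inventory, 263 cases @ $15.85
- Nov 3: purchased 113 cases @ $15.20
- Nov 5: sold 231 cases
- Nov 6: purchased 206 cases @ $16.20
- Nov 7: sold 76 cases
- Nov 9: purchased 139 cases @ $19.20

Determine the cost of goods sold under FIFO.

COGS = $4,837.35

Nov 5, 231 sold [FIFO — oldest first]: 231 @ $15.85 = $3,661.35
Nov 7, 76 sold [FIFO — oldest first]: 32 @ $15.85 + 44 @ $15.20 = $1,176.00
Total COGS = $3,661.35 + $1,176.00 = $4,837.35
Ending inventory: 69 @ $15.20 + 206 @ $16.20 + 139 @ $19.20 = $7,054.80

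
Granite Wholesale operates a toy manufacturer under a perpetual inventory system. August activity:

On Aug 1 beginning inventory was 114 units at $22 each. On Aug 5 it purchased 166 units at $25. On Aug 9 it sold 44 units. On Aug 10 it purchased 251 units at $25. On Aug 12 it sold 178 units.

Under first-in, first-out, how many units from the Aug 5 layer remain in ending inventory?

Aug 9, 44 sold [FIFO — oldest first]: 44 @ $22 = $968
Aug 12, 178 sold [FIFO — oldest first]: 70 @ $22 + 108 @ $25 = $4,240
Total COGS = $968 + $4,240 = $5,208
Ending inventory: 58 @ $25 + 251 @ $25 = $7,725

58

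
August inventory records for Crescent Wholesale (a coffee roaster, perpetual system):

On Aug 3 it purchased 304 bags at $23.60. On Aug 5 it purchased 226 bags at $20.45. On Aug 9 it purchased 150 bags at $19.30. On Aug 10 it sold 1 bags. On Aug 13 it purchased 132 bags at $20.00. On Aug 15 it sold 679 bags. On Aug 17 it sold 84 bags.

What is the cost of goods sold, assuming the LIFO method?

Aug 10, 1 sold [LIFO — newest first]: 1 @ $19.30 = $19.30
Aug 15, 679 sold [LIFO — newest first]: 132 @ $20.00 + 149 @ $19.30 + 226 @ $20.45 + 172 @ $23.60 = $14,196.60
Aug 17, 84 sold [LIFO — newest first]: 84 @ $23.60 = $1,982.40
Total COGS = $19.30 + $14,196.60 + $1,982.40 = $16,198.30
Ending inventory: 48 @ $23.60 = $1,132.80

COGS = $16,198.30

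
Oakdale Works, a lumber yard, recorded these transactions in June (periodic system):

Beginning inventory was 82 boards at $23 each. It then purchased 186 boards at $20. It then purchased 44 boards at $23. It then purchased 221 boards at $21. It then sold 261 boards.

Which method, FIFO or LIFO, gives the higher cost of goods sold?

FIFO COGS: 82 @ $23 + 179 @ $20 = $5,466
LIFO COGS: 221 @ $21 + 40 @ $23 = $5,561

LIFO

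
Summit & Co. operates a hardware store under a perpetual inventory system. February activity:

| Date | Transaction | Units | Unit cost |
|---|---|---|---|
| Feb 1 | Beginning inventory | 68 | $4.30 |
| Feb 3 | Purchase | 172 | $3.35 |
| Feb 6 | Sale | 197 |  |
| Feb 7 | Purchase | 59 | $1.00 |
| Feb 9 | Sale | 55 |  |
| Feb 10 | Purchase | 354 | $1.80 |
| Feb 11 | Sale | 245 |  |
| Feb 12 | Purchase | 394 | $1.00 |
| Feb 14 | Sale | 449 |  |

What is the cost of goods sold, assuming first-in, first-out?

Feb 6, 197 sold [FIFO — oldest first]: 68 @ $4.30 + 129 @ $3.35 = $724.55
Feb 9, 55 sold [FIFO — oldest first]: 43 @ $3.35 + 12 @ $1.00 = $156.05
Feb 11, 245 sold [FIFO — oldest first]: 47 @ $1.00 + 198 @ $1.80 = $403.40
Feb 14, 449 sold [FIFO — oldest first]: 156 @ $1.80 + 293 @ $1.00 = $573.80
Total COGS = $724.55 + $156.05 + $403.40 + $573.80 = $1,857.80
Ending inventory: 101 @ $1.00 = $101.00
Check: goods available $1,958.80 = COGS $1,857.80 + ending $101.00

COGS = $1,857.80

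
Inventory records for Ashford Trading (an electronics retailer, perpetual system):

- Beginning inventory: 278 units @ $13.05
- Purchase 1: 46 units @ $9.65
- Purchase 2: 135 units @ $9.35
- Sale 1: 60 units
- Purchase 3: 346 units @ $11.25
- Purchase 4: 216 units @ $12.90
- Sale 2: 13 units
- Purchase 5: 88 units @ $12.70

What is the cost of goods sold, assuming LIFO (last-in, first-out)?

COGS = $728.70

Sale 1 (60) [LIFO — newest first]: 60 @ $9.35 = $561.00
Sale 2 (13) [LIFO — newest first]: 13 @ $12.90 = $167.70
Total COGS = $561.00 + $167.70 = $728.70
Ending inventory: 278 @ $13.05 + 46 @ $9.65 + 75 @ $9.35 + 346 @ $11.25 + 203 @ $12.90 + 88 @ $12.70 = $12,401.85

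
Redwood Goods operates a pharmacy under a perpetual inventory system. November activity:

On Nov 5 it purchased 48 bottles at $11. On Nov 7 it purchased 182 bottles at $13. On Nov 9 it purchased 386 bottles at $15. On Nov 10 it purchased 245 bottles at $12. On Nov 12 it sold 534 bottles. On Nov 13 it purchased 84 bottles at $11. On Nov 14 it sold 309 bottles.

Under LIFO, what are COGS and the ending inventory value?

COGS = $11,318; ending inventory = $1,230

Nov 12, 534 sold [LIFO — newest first]: 245 @ $12 + 289 @ $15 = $7,275
Nov 14, 309 sold [LIFO — newest first]: 84 @ $11 + 97 @ $15 + 128 @ $13 = $4,043
Total COGS = $7,275 + $4,043 = $11,318
Ending inventory: 48 @ $11 + 54 @ $13 = $1,230
Check: goods available $12,548 = COGS $11,318 + ending $1,230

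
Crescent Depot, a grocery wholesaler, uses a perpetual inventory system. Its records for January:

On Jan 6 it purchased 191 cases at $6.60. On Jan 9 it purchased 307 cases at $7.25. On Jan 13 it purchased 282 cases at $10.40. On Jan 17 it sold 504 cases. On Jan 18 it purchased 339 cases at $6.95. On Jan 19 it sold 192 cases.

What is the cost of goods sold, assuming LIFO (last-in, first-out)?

COGS = $5,876.70

Jan 17, 504 sold [LIFO — newest first]: 282 @ $10.40 + 222 @ $7.25 = $4,542.30
Jan 19, 192 sold [LIFO — newest first]: 192 @ $6.95 = $1,334.40
Total COGS = $4,542.30 + $1,334.40 = $5,876.70
Ending inventory: 191 @ $6.60 + 85 @ $7.25 + 147 @ $6.95 = $2,898.50
Check: goods available $8,775.20 = COGS $5,876.70 + ending $2,898.50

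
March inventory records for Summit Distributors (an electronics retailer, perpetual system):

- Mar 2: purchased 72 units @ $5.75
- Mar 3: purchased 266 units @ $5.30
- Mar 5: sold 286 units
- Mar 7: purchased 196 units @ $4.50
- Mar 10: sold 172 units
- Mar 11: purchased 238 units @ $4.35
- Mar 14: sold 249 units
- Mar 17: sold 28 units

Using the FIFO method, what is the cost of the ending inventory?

Ending inventory = $160.95

Mar 5, 286 sold [FIFO — oldest first]: 72 @ $5.75 + 214 @ $5.30 = $1,548.20
Mar 10, 172 sold [FIFO — oldest first]: 52 @ $5.30 + 120 @ $4.50 = $815.60
Mar 14, 249 sold [FIFO — oldest first]: 76 @ $4.50 + 173 @ $4.35 = $1,094.55
Mar 17, 28 sold [FIFO — oldest first]: 28 @ $4.35 = $121.80
Total COGS = $1,548.20 + $815.60 + $1,094.55 + $121.80 = $3,580.15
Ending inventory: 37 @ $4.35 = $160.95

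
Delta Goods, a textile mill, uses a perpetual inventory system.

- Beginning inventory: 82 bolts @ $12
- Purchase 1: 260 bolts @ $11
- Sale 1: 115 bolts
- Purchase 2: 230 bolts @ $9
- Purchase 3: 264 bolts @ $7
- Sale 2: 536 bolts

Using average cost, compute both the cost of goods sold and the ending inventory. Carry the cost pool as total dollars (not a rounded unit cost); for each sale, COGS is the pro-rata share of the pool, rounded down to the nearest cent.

COGS = $6,102.02; ending inventory = $1,659.98

After Beginning: 82 on hand, pool $984.00 (≈ $12.0000 each)
After Purchase 1: 342 on hand, pool $3,844.00 (≈ $11.2398 each)
Sale 1, sell 115: 115/342 × $3,844.00 → $1,292.57
After Purchase 2: 457 on hand, pool $4,621.43 (≈ $10.1125 each)
After Purchase 3: 721 on hand, pool $6,469.43 (≈ $8.9729 each)
Sale 2, sell 536: 536/721 × $6,469.43 → $4,809.45
Total COGS = $1,292.57 + $4,809.45 = $6,102.02
Ending inventory (cost pool remaining) = $1,659.98
Check: goods available $7,762.00 = COGS $6,102.02 + ending $1,659.98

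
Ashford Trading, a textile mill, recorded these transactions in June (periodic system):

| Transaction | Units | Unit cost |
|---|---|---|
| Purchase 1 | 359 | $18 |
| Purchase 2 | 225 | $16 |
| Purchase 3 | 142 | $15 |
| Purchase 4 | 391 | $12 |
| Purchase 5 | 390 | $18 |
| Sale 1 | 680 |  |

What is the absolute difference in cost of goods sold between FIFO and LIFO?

$1,002

FIFO COGS: 359 @ $18 + 225 @ $16 + 96 @ $15 = $11,502
LIFO COGS: 390 @ $18 + 290 @ $12 = $10,500
Difference = |$11,502 − $10,500| = $1,002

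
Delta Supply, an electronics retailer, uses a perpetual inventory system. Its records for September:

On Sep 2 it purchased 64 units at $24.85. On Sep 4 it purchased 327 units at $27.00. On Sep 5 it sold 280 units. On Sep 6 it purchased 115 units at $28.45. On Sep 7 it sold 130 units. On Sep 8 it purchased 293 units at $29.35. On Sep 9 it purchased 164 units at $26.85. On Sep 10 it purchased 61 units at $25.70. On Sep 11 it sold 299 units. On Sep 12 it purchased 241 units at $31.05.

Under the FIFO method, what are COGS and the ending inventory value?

COGS = $19,649.20; ending inventory = $16,095.65

Sep 5, 280 sold [FIFO — oldest first]: 64 @ $24.85 + 216 @ $27.00 = $7,422.40
Sep 7, 130 sold [FIFO — oldest first]: 111 @ $27.00 + 19 @ $28.45 = $3,537.55
Sep 11, 299 sold [FIFO — oldest first]: 96 @ $28.45 + 203 @ $29.35 = $8,689.25
Total COGS = $7,422.40 + $3,537.55 + $8,689.25 = $19,649.20
Ending inventory: 90 @ $29.35 + 164 @ $26.85 + 61 @ $25.70 + 241 @ $31.05 = $16,095.65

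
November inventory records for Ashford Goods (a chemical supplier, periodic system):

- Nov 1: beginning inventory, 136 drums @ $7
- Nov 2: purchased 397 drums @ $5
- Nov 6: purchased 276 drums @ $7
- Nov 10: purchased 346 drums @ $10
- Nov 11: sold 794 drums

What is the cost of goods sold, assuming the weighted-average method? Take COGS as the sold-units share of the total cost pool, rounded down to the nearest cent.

COGS = $5,725.73

Nov 11, sell 794: 794/1155 × $8,329.00 → $5,725.73
Ending inventory (cost pool remaining) = $2,603.27
Check: goods available $8,329.00 = COGS $5,725.73 + ending $2,603.27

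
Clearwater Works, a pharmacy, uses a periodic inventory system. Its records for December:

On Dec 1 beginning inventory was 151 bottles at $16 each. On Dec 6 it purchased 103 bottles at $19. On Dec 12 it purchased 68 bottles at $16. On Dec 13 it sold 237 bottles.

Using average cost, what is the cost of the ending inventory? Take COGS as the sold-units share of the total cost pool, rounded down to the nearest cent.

Ending inventory = $1,441.57

Dec 13, sell 237: 237/322 × $5,461.00 → $4,019.43
Ending inventory (cost pool remaining) = $1,441.57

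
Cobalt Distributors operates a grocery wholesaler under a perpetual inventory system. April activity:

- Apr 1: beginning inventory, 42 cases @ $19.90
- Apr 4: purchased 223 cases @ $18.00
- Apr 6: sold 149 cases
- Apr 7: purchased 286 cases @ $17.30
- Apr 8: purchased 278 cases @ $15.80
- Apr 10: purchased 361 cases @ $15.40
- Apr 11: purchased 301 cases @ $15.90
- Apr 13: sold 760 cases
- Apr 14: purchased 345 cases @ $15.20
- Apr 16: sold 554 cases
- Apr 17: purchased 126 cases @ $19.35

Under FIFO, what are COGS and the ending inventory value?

Apr 6, 149 sold [FIFO — oldest first]: 42 @ $19.90 + 107 @ $18.00 = $2,761.80
Apr 13, 760 sold [FIFO — oldest first]: 116 @ $18.00 + 286 @ $17.30 + 278 @ $15.80 + 80 @ $15.40 = $12,660.20
Apr 16, 554 sold [FIFO — oldest first]: 281 @ $15.40 + 273 @ $15.90 = $8,668.10
Total COGS = $2,761.80 + $12,660.20 + $8,668.10 = $24,090.10
Ending inventory: 28 @ $15.90 + 345 @ $15.20 + 126 @ $19.35 = $8,127.30

COGS = $24,090.10; ending inventory = $8,127.30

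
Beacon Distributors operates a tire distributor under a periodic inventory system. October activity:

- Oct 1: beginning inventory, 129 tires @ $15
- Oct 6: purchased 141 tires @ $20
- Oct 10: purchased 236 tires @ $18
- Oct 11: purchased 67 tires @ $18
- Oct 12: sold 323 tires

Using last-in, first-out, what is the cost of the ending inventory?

Ending inventory = $4,355

Oct 12, 323 sold [LIFO — newest first]: 67 @ $18 + 236 @ $18 + 20 @ $20 = $5,854
Ending inventory: 129 @ $15 + 121 @ $20 = $4,355
Check: goods available $10,209 = COGS $5,854 + ending $4,355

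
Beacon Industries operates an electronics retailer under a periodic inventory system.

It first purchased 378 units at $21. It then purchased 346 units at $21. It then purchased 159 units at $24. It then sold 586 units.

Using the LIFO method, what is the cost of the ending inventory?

Sale 1 (586) [LIFO — newest first]: 159 @ $24 + 346 @ $21 + 81 @ $21 = $12,783
Ending inventory: 297 @ $21 = $6,237

Ending inventory = $6,237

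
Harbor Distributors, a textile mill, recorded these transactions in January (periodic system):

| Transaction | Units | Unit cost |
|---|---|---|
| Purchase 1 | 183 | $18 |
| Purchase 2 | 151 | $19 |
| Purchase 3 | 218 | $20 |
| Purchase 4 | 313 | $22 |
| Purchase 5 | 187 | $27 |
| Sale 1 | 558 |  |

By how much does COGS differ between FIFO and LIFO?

FIFO COGS: 183 @ $18 + 151 @ $19 + 218 @ $20 + 6 @ $22 = $10,655
LIFO COGS: 187 @ $27 + 313 @ $22 + 58 @ $20 = $13,095
Difference = |$10,655 − $13,095| = $2,440

$2,440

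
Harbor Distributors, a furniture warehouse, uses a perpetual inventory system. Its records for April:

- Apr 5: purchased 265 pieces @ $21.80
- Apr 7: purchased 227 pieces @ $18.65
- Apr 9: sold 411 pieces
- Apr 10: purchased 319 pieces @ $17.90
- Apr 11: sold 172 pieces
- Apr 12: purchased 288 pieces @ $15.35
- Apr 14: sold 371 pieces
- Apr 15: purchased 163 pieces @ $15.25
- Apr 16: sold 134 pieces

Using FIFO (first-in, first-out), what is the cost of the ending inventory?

Apr 9, 411 sold [FIFO — oldest first]: 265 @ $21.80 + 146 @ $18.65 = $8,499.90
Apr 11, 172 sold [FIFO — oldest first]: 81 @ $18.65 + 91 @ $17.90 = $3,139.55
Apr 14, 371 sold [FIFO — oldest first]: 228 @ $17.90 + 143 @ $15.35 = $6,276.25
Apr 16, 134 sold [FIFO — oldest first]: 134 @ $15.35 = $2,056.90
Total COGS = $8,499.90 + $3,139.55 + $6,276.25 + $2,056.90 = $19,972.60
Ending inventory: 11 @ $15.35 + 163 @ $15.25 = $2,654.60
Check: goods available $22,627.20 = COGS $19,972.60 + ending $2,654.60

Ending inventory = $2,654.60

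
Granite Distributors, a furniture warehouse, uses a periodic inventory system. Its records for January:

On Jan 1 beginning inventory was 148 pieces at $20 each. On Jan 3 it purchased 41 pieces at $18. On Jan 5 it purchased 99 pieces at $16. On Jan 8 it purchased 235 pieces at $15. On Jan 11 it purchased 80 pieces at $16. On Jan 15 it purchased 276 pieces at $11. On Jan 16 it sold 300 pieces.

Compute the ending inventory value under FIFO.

Jan 16, 300 sold [FIFO — oldest first]: 148 @ $20 + 41 @ $18 + 99 @ $16 + 12 @ $15 = $5,462
Ending inventory: 223 @ $15 + 80 @ $16 + 276 @ $11 = $7,661
Check: goods available $13,123 = COGS $5,462 + ending $7,661

Ending inventory = $7,661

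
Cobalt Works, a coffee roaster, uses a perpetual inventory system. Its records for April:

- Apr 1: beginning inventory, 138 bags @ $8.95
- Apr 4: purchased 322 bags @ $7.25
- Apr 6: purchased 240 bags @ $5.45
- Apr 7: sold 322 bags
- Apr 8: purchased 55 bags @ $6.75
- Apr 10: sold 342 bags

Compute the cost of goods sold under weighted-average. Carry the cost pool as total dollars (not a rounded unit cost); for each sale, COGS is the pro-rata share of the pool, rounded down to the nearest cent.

COGS = $4,617.28

After Apr 1: 138 on hand, pool $1,235.10 (≈ $8.9500 each)
After Apr 4: 460 on hand, pool $3,569.60 (≈ $7.7600 each)
After Apr 6: 700 on hand, pool $4,877.60 (≈ $6.9680 each)
Apr 7, sell 322: 322/700 × $4,877.60 → $2,243.69
After Apr 8: 433 on hand, pool $3,005.16 (≈ $6.9403 each)
Apr 10, sell 342: 342/433 × $3,005.16 → $2,373.59
Total COGS = $2,243.69 + $2,373.59 = $4,617.28
Ending inventory (cost pool remaining) = $631.57
Check: goods available $5,248.85 = COGS $4,617.28 + ending $631.57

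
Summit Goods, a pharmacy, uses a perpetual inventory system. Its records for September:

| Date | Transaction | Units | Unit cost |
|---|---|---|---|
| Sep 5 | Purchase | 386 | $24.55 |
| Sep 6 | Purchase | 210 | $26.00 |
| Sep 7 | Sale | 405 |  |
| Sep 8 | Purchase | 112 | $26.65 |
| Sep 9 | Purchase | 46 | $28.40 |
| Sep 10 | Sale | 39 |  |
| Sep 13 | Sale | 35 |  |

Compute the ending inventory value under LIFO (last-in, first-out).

Sep 7, 405 sold [LIFO — newest first]: 210 @ $26.00 + 195 @ $24.55 = $10,247.25
Sep 10, 39 sold [LIFO — newest first]: 39 @ $28.40 = $1,107.60
Sep 13, 35 sold [LIFO — newest first]: 7 @ $28.40 + 28 @ $26.65 = $945.00
Total COGS = $10,247.25 + $1,107.60 + $945.00 = $12,299.85
Ending inventory: 191 @ $24.55 + 84 @ $26.65 = $6,927.65

Ending inventory = $6,927.65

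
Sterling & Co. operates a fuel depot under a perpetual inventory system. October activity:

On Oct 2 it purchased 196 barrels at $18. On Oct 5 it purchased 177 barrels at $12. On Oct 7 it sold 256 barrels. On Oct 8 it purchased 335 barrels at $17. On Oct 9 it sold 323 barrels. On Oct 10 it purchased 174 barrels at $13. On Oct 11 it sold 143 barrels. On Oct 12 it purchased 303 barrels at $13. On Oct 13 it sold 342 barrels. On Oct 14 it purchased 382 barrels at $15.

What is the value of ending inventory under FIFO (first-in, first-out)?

Ending inventory = $7,303

Oct 7, 256 sold [FIFO — oldest first]: 196 @ $18 + 60 @ $12 = $4,248
Oct 9, 323 sold [FIFO — oldest first]: 117 @ $12 + 206 @ $17 = $4,906
Oct 11, 143 sold [FIFO — oldest first]: 129 @ $17 + 14 @ $13 = $2,375
Oct 13, 342 sold [FIFO — oldest first]: 160 @ $13 + 182 @ $13 = $4,446
Total COGS = $4,248 + $4,906 + $2,375 + $4,446 = $15,975
Ending inventory: 121 @ $13 + 382 @ $15 = $7,303
Check: goods available $23,278 = COGS $15,975 + ending $7,303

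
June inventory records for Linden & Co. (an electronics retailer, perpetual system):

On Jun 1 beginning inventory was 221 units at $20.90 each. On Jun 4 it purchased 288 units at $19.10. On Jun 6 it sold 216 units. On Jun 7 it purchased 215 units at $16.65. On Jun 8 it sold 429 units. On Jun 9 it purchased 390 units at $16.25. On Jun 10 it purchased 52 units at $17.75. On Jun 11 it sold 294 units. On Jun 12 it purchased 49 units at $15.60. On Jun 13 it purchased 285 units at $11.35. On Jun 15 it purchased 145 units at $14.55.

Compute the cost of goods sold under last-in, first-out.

COGS = $16,903.85

Jun 6, 216 sold [LIFO — newest first]: 216 @ $19.10 = $4,125.60
Jun 8, 429 sold [LIFO — newest first]: 215 @ $16.65 + 72 @ $19.10 + 142 @ $20.90 = $7,922.75
Jun 11, 294 sold [LIFO — newest first]: 52 @ $17.75 + 242 @ $16.25 = $4,855.50
Total COGS = $4,125.60 + $7,922.75 + $4,855.50 = $16,903.85
Ending inventory: 79 @ $20.90 + 148 @ $16.25 + 49 @ $15.60 + 285 @ $11.35 + 145 @ $14.55 = $10,165.00
Check: goods available $27,068.85 = COGS $16,903.85 + ending $10,165.00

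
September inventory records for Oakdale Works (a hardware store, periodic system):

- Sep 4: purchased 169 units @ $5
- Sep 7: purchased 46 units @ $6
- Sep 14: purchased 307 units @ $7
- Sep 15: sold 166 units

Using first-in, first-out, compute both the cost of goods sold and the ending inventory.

COGS = $830; ending inventory = $2,440

Sep 15, 166 sold [FIFO — oldest first]: 166 @ $5 = $830
Ending inventory: 3 @ $5 + 46 @ $6 + 307 @ $7 = $2,440
Check: goods available $3,270 = COGS $830 + ending $2,440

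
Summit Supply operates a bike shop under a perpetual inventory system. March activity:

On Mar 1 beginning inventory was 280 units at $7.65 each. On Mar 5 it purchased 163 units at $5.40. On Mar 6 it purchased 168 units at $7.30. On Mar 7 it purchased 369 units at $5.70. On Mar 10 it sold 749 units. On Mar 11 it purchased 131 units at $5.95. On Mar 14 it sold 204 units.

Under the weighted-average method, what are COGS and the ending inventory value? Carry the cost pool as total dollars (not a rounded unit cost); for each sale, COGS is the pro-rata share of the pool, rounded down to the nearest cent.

After Mar 1: 280 on hand, pool $2,142.00 (≈ $7.6500 each)
After Mar 5: 443 on hand, pool $3,022.20 (≈ $6.8221 each)
After Mar 6: 611 on hand, pool $4,248.60 (≈ $6.9535 each)
After Mar 7: 980 on hand, pool $6,351.90 (≈ $6.4815 each)
Mar 10, sell 749: 749/980 × $6,351.90 → $4,854.66
After Mar 11: 362 on hand, pool $2,276.69 (≈ $6.2892 each)
Mar 14, sell 204: 204/362 × $2,276.69 → $1,282.99
Total COGS = $4,854.66 + $1,282.99 = $6,137.65
Ending inventory (cost pool remaining) = $993.70

COGS = $6,137.65; ending inventory = $993.70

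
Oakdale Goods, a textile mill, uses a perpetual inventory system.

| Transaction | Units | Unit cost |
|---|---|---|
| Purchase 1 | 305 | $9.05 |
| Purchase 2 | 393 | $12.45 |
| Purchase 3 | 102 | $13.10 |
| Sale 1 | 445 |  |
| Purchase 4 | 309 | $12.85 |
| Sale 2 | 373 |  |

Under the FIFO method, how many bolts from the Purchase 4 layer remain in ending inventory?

Sale 1 (445) [FIFO — oldest first]: 305 @ $9.05 + 140 @ $12.45 = $4,503.25
Sale 2 (373) [FIFO — oldest first]: 253 @ $12.45 + 102 @ $13.10 + 18 @ $12.85 = $4,717.35
Total COGS = $4,503.25 + $4,717.35 = $9,220.60
Ending inventory: 291 @ $12.85 = $3,739.35

291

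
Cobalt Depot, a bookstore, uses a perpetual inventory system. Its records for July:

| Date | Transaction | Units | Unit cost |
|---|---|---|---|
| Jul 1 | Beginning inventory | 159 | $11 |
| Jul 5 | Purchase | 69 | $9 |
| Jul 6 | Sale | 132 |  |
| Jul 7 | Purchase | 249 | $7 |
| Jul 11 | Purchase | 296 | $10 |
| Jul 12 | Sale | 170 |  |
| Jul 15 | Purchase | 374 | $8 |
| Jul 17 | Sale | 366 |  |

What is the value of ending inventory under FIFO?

Jul 6, 132 sold [FIFO — oldest first]: 132 @ $11 = $1,452
Jul 12, 170 sold [FIFO — oldest first]: 27 @ $11 + 69 @ $9 + 74 @ $7 = $1,436
Jul 17, 366 sold [FIFO — oldest first]: 175 @ $7 + 191 @ $10 = $3,135
Total COGS = $1,452 + $1,436 + $3,135 = $6,023
Ending inventory: 105 @ $10 + 374 @ $8 = $4,042
Check: goods available $10,065 = COGS $6,023 + ending $4,042

Ending inventory = $4,042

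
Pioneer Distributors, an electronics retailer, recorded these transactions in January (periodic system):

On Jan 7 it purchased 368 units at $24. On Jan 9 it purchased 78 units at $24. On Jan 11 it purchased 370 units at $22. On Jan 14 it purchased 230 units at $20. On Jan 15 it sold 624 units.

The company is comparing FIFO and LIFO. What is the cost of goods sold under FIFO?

FIFO COGS: 368 @ $24 + 78 @ $24 + 178 @ $22 = $14,620
LIFO COGS: 230 @ $20 + 370 @ $22 + 24 @ $24 = $13,316

COGS = $14,620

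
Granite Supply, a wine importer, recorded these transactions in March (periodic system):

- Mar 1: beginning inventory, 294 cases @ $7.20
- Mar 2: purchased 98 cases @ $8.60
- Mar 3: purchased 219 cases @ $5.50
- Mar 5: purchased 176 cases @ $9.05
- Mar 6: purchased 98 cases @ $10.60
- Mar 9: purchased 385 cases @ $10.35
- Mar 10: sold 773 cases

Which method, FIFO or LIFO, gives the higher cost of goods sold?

FIFO COGS: 294 @ $7.20 + 98 @ $8.60 + 219 @ $5.50 + 162 @ $9.05 = $5,630.20
LIFO COGS: 385 @ $10.35 + 98 @ $10.60 + 176 @ $9.05 + 114 @ $5.50 = $7,243.35

LIFO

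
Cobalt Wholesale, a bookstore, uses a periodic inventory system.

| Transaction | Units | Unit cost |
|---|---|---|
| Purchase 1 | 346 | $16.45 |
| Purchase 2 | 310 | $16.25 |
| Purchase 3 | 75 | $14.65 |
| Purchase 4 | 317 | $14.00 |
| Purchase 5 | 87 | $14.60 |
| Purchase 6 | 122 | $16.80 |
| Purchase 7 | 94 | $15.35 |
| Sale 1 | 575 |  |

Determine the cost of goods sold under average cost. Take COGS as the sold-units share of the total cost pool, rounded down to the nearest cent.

Sale 1, sell 575: 575/1351 × $21,028.65 → $8,950.01
Ending inventory (cost pool remaining) = $12,078.64

COGS = $8,950.01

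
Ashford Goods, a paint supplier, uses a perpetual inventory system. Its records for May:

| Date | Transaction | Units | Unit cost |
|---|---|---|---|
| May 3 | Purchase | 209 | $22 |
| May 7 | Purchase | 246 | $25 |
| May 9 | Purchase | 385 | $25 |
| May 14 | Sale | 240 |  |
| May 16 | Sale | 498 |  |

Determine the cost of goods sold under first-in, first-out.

COGS = $17,823

May 14, 240 sold [FIFO — oldest first]: 209 @ $22 + 31 @ $25 = $5,373
May 16, 498 sold [FIFO — oldest first]: 215 @ $25 + 283 @ $25 = $12,450
Total COGS = $5,373 + $12,450 = $17,823
Ending inventory: 102 @ $25 = $2,550
Check: goods available $20,373 = COGS $17,823 + ending $2,550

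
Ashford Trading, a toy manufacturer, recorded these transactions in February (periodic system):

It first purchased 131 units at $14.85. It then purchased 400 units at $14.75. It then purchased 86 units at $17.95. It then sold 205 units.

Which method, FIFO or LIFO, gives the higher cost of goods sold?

FIFO COGS: 131 @ $14.85 + 74 @ $14.75 = $3,036.85
LIFO COGS: 86 @ $17.95 + 119 @ $14.75 = $3,298.95

LIFO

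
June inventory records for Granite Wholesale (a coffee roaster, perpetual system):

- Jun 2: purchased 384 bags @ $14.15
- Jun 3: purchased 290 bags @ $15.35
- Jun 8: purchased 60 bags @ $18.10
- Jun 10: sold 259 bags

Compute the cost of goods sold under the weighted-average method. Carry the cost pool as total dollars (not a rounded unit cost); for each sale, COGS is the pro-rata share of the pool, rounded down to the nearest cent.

COGS = $3,871.27

After Jun 2: 384 on hand, pool $5,433.60 (≈ $14.1500 each)
After Jun 3: 674 on hand, pool $9,885.10 (≈ $14.6663 each)
After Jun 8: 734 on hand, pool $10,971.10 (≈ $14.9470 each)
Jun 10, sell 259: 259/734 × $10,971.10 → $3,871.27
Ending inventory (cost pool remaining) = $7,099.83
Check: goods available $10,971.10 = COGS $3,871.27 + ending $7,099.83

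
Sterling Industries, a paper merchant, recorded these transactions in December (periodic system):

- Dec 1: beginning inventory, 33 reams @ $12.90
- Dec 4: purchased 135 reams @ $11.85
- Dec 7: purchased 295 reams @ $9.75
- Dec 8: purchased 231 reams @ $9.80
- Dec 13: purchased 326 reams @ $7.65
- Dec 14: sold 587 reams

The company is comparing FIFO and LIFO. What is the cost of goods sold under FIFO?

COGS = $6,116.90

FIFO COGS: 33 @ $12.90 + 135 @ $11.85 + 295 @ $9.75 + 124 @ $9.80 = $6,116.90
LIFO COGS: 326 @ $7.65 + 231 @ $9.80 + 30 @ $9.75 = $5,050.20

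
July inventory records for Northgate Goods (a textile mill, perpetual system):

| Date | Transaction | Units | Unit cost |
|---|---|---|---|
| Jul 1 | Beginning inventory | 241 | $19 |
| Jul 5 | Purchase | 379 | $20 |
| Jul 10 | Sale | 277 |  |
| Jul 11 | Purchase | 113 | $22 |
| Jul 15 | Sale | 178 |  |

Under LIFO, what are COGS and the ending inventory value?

Jul 10, 277 sold [LIFO — newest first]: 277 @ $20 = $5,540
Jul 15, 178 sold [LIFO — newest first]: 113 @ $22 + 65 @ $20 = $3,786
Total COGS = $5,540 + $3,786 = $9,326
Ending inventory: 241 @ $19 + 37 @ $20 = $5,319
Check: goods available $14,645 = COGS $9,326 + ending $5,319

COGS = $9,326; ending inventory = $5,319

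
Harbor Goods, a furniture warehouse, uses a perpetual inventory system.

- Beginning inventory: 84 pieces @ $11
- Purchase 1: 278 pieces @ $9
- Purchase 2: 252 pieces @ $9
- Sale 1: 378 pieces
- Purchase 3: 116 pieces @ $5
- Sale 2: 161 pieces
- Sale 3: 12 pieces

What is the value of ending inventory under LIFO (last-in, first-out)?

Sale 1 (378) [LIFO — newest first]: 252 @ $9 + 126 @ $9 = $3,402
Sale 2 (161) [LIFO — newest first]: 116 @ $5 + 45 @ $9 = $985
Sale 3 (12) [LIFO — newest first]: 12 @ $9 = $108
Total COGS = $3,402 + $985 + $108 = $4,495
Ending inventory: 84 @ $11 + 95 @ $9 = $1,779
Check: goods available $6,274 = COGS $4,495 + ending $1,779

Ending inventory = $1,779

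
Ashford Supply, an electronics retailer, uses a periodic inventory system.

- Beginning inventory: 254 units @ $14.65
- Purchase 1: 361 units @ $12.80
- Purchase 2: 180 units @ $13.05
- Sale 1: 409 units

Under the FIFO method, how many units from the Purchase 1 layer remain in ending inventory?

206

Sale 1 (409) [FIFO — oldest first]: 254 @ $14.65 + 155 @ $12.80 = $5,705.10
Ending inventory: 206 @ $12.80 + 180 @ $13.05 = $4,985.80
Check: goods available $10,690.90 = COGS $5,705.10 + ending $4,985.80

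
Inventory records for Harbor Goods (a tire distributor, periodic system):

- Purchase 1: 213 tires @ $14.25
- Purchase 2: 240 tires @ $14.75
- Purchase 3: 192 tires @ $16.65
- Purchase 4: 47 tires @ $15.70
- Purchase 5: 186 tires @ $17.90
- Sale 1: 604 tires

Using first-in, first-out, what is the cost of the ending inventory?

Ending inventory = $4,749.95

Sale 1 (604) [FIFO — oldest first]: 213 @ $14.25 + 240 @ $14.75 + 151 @ $16.65 = $9,089.40
Ending inventory: 41 @ $16.65 + 47 @ $15.70 + 186 @ $17.90 = $4,749.95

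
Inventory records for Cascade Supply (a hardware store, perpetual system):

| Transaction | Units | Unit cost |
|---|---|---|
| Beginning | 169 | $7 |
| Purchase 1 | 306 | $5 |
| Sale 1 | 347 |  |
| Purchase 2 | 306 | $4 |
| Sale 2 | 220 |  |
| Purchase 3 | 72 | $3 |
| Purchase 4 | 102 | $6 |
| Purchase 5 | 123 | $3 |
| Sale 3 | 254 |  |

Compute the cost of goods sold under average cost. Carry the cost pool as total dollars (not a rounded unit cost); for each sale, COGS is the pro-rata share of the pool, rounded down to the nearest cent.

COGS = $4,047.13

After Beginning: 169 on hand, pool $1,183.00 (≈ $7.0000 each)
After Purchase 1: 475 on hand, pool $2,713.00 (≈ $5.7116 each)
Sale 1, sell 347: 347/475 × $2,713.00 → $1,981.91
After Purchase 2: 434 on hand, pool $1,955.09 (≈ $4.5048 each)
Sale 2, sell 220: 220/434 × $1,955.09 → $991.05
After Purchase 3: 286 on hand, pool $1,180.04 (≈ $4.1260 each)
After Purchase 4: 388 on hand, pool $1,792.04 (≈ $4.6187 each)
After Purchase 5: 511 on hand, pool $2,161.04 (≈ $4.2290 each)
Sale 3, sell 254: 254/511 × $2,161.04 → $1,074.17
Total COGS = $1,981.91 + $991.05 + $1,074.17 = $4,047.13
Ending inventory (cost pool remaining) = $1,086.87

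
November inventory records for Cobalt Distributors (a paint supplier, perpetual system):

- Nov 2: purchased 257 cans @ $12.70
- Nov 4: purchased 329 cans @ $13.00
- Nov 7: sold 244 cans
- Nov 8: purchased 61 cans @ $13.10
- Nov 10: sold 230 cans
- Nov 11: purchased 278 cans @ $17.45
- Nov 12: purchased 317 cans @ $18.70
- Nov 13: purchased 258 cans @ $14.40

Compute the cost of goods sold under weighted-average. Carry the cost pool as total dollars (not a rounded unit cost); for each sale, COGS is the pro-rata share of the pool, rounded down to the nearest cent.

COGS = $6,107.69

After Nov 2: 257 on hand, pool $3,263.90 (≈ $12.7000 each)
After Nov 4: 586 on hand, pool $7,540.90 (≈ $12.8684 each)
Nov 7, sell 244: 244/586 × $7,540.90 → $3,139.89
After Nov 8: 403 on hand, pool $5,200.11 (≈ $12.9035 each)
Nov 10, sell 230: 230/403 × $5,200.11 → $2,967.80
After Nov 11: 451 on hand, pool $7,083.41 (≈ $15.7060 each)
After Nov 12: 768 on hand, pool $13,011.31 (≈ $16.9418 each)
After Nov 13: 1026 on hand, pool $16,726.51 (≈ $16.3026 each)
Total COGS = $3,139.89 + $2,967.80 = $6,107.69
Ending inventory (cost pool remaining) = $16,726.51
Check: goods available $22,834.20 = COGS $6,107.69 + ending $16,726.51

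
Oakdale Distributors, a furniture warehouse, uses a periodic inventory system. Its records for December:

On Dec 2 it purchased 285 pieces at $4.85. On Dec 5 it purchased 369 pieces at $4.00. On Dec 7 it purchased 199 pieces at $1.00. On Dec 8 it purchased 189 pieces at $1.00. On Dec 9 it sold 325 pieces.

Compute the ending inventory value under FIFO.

Dec 9, 325 sold [FIFO — oldest first]: 285 @ $4.85 + 40 @ $4.00 = $1,542.25
Ending inventory: 329 @ $4.00 + 199 @ $1.00 + 189 @ $1.00 = $1,704.00
Check: goods available $3,246.25 = COGS $1,542.25 + ending $1,704.00

Ending inventory = $1,704.00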